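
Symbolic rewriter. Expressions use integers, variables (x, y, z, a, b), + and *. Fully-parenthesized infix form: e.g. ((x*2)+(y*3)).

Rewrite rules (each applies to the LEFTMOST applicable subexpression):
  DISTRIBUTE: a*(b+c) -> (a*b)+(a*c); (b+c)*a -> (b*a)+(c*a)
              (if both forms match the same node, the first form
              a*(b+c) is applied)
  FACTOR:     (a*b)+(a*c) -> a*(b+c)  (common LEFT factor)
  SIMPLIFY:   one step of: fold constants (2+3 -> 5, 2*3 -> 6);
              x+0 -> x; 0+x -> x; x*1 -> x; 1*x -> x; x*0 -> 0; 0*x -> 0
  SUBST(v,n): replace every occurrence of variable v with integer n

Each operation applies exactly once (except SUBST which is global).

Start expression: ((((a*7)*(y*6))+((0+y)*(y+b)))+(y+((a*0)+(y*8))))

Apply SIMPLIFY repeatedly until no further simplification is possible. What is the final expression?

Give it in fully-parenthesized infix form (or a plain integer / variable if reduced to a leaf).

Answer: ((((a*7)*(y*6))+(y*(y+b)))+(y+(y*8)))

Derivation:
Start: ((((a*7)*(y*6))+((0+y)*(y+b)))+(y+((a*0)+(y*8))))
Step 1: at LRL: (0+y) -> y; overall: ((((a*7)*(y*6))+((0+y)*(y+b)))+(y+((a*0)+(y*8)))) -> ((((a*7)*(y*6))+(y*(y+b)))+(y+((a*0)+(y*8))))
Step 2: at RRL: (a*0) -> 0; overall: ((((a*7)*(y*6))+(y*(y+b)))+(y+((a*0)+(y*8)))) -> ((((a*7)*(y*6))+(y*(y+b)))+(y+(0+(y*8))))
Step 3: at RR: (0+(y*8)) -> (y*8); overall: ((((a*7)*(y*6))+(y*(y+b)))+(y+(0+(y*8)))) -> ((((a*7)*(y*6))+(y*(y+b)))+(y+(y*8)))
Fixed point: ((((a*7)*(y*6))+(y*(y+b)))+(y+(y*8)))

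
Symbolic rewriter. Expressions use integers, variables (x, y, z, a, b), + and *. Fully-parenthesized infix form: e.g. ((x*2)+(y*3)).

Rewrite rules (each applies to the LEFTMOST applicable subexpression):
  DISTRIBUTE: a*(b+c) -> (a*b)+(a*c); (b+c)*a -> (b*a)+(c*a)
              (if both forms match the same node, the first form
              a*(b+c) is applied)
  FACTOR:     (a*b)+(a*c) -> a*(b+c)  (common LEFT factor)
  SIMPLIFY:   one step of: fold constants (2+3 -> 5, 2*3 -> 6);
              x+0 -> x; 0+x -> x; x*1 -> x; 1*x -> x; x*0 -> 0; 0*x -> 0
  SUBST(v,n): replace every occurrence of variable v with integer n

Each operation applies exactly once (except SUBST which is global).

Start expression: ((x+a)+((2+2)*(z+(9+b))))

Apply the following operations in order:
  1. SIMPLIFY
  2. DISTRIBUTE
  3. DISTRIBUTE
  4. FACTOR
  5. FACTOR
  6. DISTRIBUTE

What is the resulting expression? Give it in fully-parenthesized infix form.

Answer: ((x+a)+((4*z)+(4*(9+b))))

Derivation:
Start: ((x+a)+((2+2)*(z+(9+b))))
Apply SIMPLIFY at RL (target: (2+2)): ((x+a)+((2+2)*(z+(9+b)))) -> ((x+a)+(4*(z+(9+b))))
Apply DISTRIBUTE at R (target: (4*(z+(9+b)))): ((x+a)+(4*(z+(9+b)))) -> ((x+a)+((4*z)+(4*(9+b))))
Apply DISTRIBUTE at RR (target: (4*(9+b))): ((x+a)+((4*z)+(4*(9+b)))) -> ((x+a)+((4*z)+((4*9)+(4*b))))
Apply FACTOR at RR (target: ((4*9)+(4*b))): ((x+a)+((4*z)+((4*9)+(4*b)))) -> ((x+a)+((4*z)+(4*(9+b))))
Apply FACTOR at R (target: ((4*z)+(4*(9+b)))): ((x+a)+((4*z)+(4*(9+b)))) -> ((x+a)+(4*(z+(9+b))))
Apply DISTRIBUTE at R (target: (4*(z+(9+b)))): ((x+a)+(4*(z+(9+b)))) -> ((x+a)+((4*z)+(4*(9+b))))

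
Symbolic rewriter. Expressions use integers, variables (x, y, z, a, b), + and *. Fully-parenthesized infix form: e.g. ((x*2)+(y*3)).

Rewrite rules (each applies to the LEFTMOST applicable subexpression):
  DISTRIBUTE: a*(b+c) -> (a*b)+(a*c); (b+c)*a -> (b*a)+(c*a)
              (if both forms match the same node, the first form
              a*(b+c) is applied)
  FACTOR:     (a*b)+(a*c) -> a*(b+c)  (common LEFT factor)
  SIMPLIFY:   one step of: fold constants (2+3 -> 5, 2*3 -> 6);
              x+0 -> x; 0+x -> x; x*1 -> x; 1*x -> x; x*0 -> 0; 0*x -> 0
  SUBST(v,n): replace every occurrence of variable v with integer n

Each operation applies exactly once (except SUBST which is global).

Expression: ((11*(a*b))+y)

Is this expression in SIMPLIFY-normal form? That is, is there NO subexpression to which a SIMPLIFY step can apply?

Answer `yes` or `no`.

Answer: yes

Derivation:
Expression: ((11*(a*b))+y)
Scanning for simplifiable subexpressions (pre-order)...
  at root: ((11*(a*b))+y) (not simplifiable)
  at L: (11*(a*b)) (not simplifiable)
  at LR: (a*b) (not simplifiable)
Result: no simplifiable subexpression found -> normal form.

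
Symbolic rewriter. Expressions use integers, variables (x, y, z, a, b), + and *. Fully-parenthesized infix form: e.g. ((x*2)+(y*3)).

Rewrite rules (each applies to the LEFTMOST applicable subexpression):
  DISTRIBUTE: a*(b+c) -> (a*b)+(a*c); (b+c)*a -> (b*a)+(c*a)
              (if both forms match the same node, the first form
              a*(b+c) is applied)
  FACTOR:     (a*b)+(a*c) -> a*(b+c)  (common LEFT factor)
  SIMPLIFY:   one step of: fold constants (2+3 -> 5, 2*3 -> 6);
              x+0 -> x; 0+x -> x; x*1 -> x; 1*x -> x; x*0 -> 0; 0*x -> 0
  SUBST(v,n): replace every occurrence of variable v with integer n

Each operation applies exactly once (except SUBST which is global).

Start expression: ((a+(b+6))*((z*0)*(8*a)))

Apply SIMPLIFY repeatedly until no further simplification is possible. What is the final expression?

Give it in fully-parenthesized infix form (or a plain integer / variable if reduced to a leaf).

Start: ((a+(b+6))*((z*0)*(8*a)))
Step 1: at RL: (z*0) -> 0; overall: ((a+(b+6))*((z*0)*(8*a))) -> ((a+(b+6))*(0*(8*a)))
Step 2: at R: (0*(8*a)) -> 0; overall: ((a+(b+6))*(0*(8*a))) -> ((a+(b+6))*0)
Step 3: at root: ((a+(b+6))*0) -> 0; overall: ((a+(b+6))*0) -> 0
Fixed point: 0

Answer: 0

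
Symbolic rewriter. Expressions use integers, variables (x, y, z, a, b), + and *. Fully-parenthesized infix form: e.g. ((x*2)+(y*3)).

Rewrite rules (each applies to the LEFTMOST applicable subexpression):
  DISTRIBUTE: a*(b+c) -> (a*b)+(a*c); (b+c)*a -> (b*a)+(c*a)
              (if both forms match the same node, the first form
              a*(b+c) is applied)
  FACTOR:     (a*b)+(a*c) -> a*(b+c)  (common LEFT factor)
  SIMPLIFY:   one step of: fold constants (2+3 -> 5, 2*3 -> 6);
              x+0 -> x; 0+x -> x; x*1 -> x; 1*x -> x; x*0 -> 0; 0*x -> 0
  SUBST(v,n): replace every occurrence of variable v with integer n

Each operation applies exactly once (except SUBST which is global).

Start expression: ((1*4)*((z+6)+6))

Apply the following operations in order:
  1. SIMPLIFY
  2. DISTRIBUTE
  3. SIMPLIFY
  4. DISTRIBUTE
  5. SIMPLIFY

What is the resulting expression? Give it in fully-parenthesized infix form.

Answer: (((4*z)+24)+24)

Derivation:
Start: ((1*4)*((z+6)+6))
Apply SIMPLIFY at L (target: (1*4)): ((1*4)*((z+6)+6)) -> (4*((z+6)+6))
Apply DISTRIBUTE at root (target: (4*((z+6)+6))): (4*((z+6)+6)) -> ((4*(z+6))+(4*6))
Apply SIMPLIFY at R (target: (4*6)): ((4*(z+6))+(4*6)) -> ((4*(z+6))+24)
Apply DISTRIBUTE at L (target: (4*(z+6))): ((4*(z+6))+24) -> (((4*z)+(4*6))+24)
Apply SIMPLIFY at LR (target: (4*6)): (((4*z)+(4*6))+24) -> (((4*z)+24)+24)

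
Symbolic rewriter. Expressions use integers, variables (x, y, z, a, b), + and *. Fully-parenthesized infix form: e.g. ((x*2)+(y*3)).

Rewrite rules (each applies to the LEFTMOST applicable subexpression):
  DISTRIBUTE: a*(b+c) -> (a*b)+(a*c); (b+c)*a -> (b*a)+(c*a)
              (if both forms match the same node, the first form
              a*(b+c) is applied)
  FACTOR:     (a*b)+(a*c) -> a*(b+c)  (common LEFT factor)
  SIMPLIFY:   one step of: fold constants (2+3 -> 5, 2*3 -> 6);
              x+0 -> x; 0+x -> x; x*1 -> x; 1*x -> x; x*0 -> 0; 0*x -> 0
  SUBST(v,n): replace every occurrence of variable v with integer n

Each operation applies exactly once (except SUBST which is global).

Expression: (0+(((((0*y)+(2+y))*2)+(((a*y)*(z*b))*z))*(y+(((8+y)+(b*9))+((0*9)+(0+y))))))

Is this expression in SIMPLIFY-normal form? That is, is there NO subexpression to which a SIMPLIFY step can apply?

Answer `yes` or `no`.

Answer: no

Derivation:
Expression: (0+(((((0*y)+(2+y))*2)+(((a*y)*(z*b))*z))*(y+(((8+y)+(b*9))+((0*9)+(0+y))))))
Scanning for simplifiable subexpressions (pre-order)...
  at root: (0+(((((0*y)+(2+y))*2)+(((a*y)*(z*b))*z))*(y+(((8+y)+(b*9))+((0*9)+(0+y)))))) (SIMPLIFIABLE)
  at R: (((((0*y)+(2+y))*2)+(((a*y)*(z*b))*z))*(y+(((8+y)+(b*9))+((0*9)+(0+y))))) (not simplifiable)
  at RL: ((((0*y)+(2+y))*2)+(((a*y)*(z*b))*z)) (not simplifiable)
  at RLL: (((0*y)+(2+y))*2) (not simplifiable)
  at RLLL: ((0*y)+(2+y)) (not simplifiable)
  at RLLLL: (0*y) (SIMPLIFIABLE)
  at RLLLR: (2+y) (not simplifiable)
  at RLR: (((a*y)*(z*b))*z) (not simplifiable)
  at RLRL: ((a*y)*(z*b)) (not simplifiable)
  at RLRLL: (a*y) (not simplifiable)
  at RLRLR: (z*b) (not simplifiable)
  at RR: (y+(((8+y)+(b*9))+((0*9)+(0+y)))) (not simplifiable)
  at RRR: (((8+y)+(b*9))+((0*9)+(0+y))) (not simplifiable)
  at RRRL: ((8+y)+(b*9)) (not simplifiable)
  at RRRLL: (8+y) (not simplifiable)
  at RRRLR: (b*9) (not simplifiable)
  at RRRR: ((0*9)+(0+y)) (not simplifiable)
  at RRRRL: (0*9) (SIMPLIFIABLE)
  at RRRRR: (0+y) (SIMPLIFIABLE)
Found simplifiable subexpr at path root: (0+(((((0*y)+(2+y))*2)+(((a*y)*(z*b))*z))*(y+(((8+y)+(b*9))+((0*9)+(0+y))))))
One SIMPLIFY step would give: (((((0*y)+(2+y))*2)+(((a*y)*(z*b))*z))*(y+(((8+y)+(b*9))+((0*9)+(0+y)))))
-> NOT in normal form.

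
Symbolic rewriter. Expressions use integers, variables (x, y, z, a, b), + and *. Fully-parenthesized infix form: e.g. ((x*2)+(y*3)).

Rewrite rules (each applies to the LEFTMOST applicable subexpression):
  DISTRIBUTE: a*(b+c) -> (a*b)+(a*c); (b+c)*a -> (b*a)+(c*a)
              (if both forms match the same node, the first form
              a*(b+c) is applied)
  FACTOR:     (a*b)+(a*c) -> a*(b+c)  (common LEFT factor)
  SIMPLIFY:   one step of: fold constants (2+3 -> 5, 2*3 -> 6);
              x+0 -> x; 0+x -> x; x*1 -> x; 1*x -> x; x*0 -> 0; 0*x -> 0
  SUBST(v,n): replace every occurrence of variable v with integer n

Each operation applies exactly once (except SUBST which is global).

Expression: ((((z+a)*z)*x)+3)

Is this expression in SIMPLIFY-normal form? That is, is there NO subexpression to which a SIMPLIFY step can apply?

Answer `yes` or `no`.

Answer: yes

Derivation:
Expression: ((((z+a)*z)*x)+3)
Scanning for simplifiable subexpressions (pre-order)...
  at root: ((((z+a)*z)*x)+3) (not simplifiable)
  at L: (((z+a)*z)*x) (not simplifiable)
  at LL: ((z+a)*z) (not simplifiable)
  at LLL: (z+a) (not simplifiable)
Result: no simplifiable subexpression found -> normal form.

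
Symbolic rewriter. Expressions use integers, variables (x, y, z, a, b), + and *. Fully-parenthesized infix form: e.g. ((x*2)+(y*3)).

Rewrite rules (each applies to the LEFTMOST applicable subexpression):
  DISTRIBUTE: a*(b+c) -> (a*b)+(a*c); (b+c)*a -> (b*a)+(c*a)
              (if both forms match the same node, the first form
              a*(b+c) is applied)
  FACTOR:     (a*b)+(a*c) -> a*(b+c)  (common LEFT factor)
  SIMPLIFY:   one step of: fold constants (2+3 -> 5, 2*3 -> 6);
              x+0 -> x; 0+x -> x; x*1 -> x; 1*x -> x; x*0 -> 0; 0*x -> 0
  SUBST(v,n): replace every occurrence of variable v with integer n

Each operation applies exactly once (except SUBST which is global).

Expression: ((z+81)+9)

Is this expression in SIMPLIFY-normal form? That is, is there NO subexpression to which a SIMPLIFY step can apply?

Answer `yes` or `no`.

Answer: yes

Derivation:
Expression: ((z+81)+9)
Scanning for simplifiable subexpressions (pre-order)...
  at root: ((z+81)+9) (not simplifiable)
  at L: (z+81) (not simplifiable)
Result: no simplifiable subexpression found -> normal form.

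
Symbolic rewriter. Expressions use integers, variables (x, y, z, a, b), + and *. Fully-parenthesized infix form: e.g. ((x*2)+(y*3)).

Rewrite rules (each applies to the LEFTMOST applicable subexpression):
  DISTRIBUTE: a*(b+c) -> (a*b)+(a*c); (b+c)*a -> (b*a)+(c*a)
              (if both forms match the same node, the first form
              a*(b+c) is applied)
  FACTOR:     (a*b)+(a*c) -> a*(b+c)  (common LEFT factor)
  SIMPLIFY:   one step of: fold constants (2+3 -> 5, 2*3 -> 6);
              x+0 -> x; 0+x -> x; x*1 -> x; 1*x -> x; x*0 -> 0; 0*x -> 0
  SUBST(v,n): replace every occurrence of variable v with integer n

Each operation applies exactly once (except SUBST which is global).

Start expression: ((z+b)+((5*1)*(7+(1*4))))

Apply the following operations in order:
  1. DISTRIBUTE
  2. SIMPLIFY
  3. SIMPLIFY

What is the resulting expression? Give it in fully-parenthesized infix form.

Answer: ((z+b)+(35+((5*1)*(1*4))))

Derivation:
Start: ((z+b)+((5*1)*(7+(1*4))))
Apply DISTRIBUTE at R (target: ((5*1)*(7+(1*4)))): ((z+b)+((5*1)*(7+(1*4)))) -> ((z+b)+(((5*1)*7)+((5*1)*(1*4))))
Apply SIMPLIFY at RLL (target: (5*1)): ((z+b)+(((5*1)*7)+((5*1)*(1*4)))) -> ((z+b)+((5*7)+((5*1)*(1*4))))
Apply SIMPLIFY at RL (target: (5*7)): ((z+b)+((5*7)+((5*1)*(1*4)))) -> ((z+b)+(35+((5*1)*(1*4))))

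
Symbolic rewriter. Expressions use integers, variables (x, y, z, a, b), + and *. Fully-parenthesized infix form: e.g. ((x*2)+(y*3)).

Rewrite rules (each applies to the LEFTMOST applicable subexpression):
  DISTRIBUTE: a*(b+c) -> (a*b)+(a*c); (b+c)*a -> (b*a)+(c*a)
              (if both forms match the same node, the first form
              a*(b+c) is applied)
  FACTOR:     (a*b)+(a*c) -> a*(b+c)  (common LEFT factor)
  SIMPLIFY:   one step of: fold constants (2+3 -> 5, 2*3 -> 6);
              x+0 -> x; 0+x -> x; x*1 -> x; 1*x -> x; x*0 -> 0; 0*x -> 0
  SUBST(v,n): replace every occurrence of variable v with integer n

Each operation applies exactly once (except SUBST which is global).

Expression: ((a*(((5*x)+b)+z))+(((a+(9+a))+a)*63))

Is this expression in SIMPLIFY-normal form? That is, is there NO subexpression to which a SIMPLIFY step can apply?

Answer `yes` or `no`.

Expression: ((a*(((5*x)+b)+z))+(((a+(9+a))+a)*63))
Scanning for simplifiable subexpressions (pre-order)...
  at root: ((a*(((5*x)+b)+z))+(((a+(9+a))+a)*63)) (not simplifiable)
  at L: (a*(((5*x)+b)+z)) (not simplifiable)
  at LR: (((5*x)+b)+z) (not simplifiable)
  at LRL: ((5*x)+b) (not simplifiable)
  at LRLL: (5*x) (not simplifiable)
  at R: (((a+(9+a))+a)*63) (not simplifiable)
  at RL: ((a+(9+a))+a) (not simplifiable)
  at RLL: (a+(9+a)) (not simplifiable)
  at RLLR: (9+a) (not simplifiable)
Result: no simplifiable subexpression found -> normal form.

Answer: yes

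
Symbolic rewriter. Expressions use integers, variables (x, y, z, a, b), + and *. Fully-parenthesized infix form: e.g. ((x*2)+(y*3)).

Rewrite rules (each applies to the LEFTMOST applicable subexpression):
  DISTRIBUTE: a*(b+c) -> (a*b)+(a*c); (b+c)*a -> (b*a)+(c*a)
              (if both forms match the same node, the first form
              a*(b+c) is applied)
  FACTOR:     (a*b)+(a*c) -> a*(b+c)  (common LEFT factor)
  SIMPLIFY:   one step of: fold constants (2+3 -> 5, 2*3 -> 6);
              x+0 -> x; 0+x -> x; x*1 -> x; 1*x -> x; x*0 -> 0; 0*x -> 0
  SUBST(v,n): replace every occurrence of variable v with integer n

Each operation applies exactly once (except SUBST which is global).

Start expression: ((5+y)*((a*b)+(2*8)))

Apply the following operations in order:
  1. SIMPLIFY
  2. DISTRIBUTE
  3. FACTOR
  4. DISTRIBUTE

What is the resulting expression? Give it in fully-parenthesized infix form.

Answer: (((5+y)*(a*b))+((5+y)*16))

Derivation:
Start: ((5+y)*((a*b)+(2*8)))
Apply SIMPLIFY at RR (target: (2*8)): ((5+y)*((a*b)+(2*8))) -> ((5+y)*((a*b)+16))
Apply DISTRIBUTE at root (target: ((5+y)*((a*b)+16))): ((5+y)*((a*b)+16)) -> (((5+y)*(a*b))+((5+y)*16))
Apply FACTOR at root (target: (((5+y)*(a*b))+((5+y)*16))): (((5+y)*(a*b))+((5+y)*16)) -> ((5+y)*((a*b)+16))
Apply DISTRIBUTE at root (target: ((5+y)*((a*b)+16))): ((5+y)*((a*b)+16)) -> (((5+y)*(a*b))+((5+y)*16))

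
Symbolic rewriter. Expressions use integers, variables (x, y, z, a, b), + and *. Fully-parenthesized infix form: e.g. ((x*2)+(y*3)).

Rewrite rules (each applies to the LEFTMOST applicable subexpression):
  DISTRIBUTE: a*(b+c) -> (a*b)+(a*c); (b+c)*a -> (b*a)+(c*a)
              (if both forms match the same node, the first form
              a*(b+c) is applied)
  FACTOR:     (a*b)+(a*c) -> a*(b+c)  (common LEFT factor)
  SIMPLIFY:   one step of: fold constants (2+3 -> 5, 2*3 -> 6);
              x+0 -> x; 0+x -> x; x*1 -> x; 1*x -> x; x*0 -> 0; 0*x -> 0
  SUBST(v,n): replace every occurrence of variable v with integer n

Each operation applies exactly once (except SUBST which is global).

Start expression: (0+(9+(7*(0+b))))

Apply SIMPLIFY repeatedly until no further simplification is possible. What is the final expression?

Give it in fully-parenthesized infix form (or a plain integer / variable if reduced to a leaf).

Answer: (9+(7*b))

Derivation:
Start: (0+(9+(7*(0+b))))
Step 1: at root: (0+(9+(7*(0+b)))) -> (9+(7*(0+b))); overall: (0+(9+(7*(0+b)))) -> (9+(7*(0+b)))
Step 2: at RR: (0+b) -> b; overall: (9+(7*(0+b))) -> (9+(7*b))
Fixed point: (9+(7*b))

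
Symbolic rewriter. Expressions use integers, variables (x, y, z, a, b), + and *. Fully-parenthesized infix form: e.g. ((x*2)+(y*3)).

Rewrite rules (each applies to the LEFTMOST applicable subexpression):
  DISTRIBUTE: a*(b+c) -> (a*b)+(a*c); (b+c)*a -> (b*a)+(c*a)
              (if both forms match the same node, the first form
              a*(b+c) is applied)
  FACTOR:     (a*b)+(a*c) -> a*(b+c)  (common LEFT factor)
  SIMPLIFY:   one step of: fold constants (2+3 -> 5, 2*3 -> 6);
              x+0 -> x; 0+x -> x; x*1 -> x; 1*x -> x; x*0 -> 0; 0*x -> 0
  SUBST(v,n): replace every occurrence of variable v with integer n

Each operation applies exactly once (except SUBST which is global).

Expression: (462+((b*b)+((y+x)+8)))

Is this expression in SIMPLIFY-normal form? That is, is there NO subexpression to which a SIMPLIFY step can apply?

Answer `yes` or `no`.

Answer: yes

Derivation:
Expression: (462+((b*b)+((y+x)+8)))
Scanning for simplifiable subexpressions (pre-order)...
  at root: (462+((b*b)+((y+x)+8))) (not simplifiable)
  at R: ((b*b)+((y+x)+8)) (not simplifiable)
  at RL: (b*b) (not simplifiable)
  at RR: ((y+x)+8) (not simplifiable)
  at RRL: (y+x) (not simplifiable)
Result: no simplifiable subexpression found -> normal form.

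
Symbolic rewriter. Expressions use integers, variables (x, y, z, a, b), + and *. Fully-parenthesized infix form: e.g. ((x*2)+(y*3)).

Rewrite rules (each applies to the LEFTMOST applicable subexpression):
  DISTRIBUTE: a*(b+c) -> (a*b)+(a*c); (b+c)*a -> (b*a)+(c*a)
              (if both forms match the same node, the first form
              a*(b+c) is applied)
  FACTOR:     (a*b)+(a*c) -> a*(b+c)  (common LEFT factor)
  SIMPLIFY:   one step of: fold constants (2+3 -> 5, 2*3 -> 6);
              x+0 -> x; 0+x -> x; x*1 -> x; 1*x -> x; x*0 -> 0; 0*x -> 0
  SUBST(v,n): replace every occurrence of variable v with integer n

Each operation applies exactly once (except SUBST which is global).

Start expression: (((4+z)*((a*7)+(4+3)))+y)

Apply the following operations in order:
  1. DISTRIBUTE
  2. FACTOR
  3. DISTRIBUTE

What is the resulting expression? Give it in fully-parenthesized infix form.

Answer: ((((4+z)*(a*7))+((4+z)*(4+3)))+y)

Derivation:
Start: (((4+z)*((a*7)+(4+3)))+y)
Apply DISTRIBUTE at L (target: ((4+z)*((a*7)+(4+3)))): (((4+z)*((a*7)+(4+3)))+y) -> ((((4+z)*(a*7))+((4+z)*(4+3)))+y)
Apply FACTOR at L (target: (((4+z)*(a*7))+((4+z)*(4+3)))): ((((4+z)*(a*7))+((4+z)*(4+3)))+y) -> (((4+z)*((a*7)+(4+3)))+y)
Apply DISTRIBUTE at L (target: ((4+z)*((a*7)+(4+3)))): (((4+z)*((a*7)+(4+3)))+y) -> ((((4+z)*(a*7))+((4+z)*(4+3)))+y)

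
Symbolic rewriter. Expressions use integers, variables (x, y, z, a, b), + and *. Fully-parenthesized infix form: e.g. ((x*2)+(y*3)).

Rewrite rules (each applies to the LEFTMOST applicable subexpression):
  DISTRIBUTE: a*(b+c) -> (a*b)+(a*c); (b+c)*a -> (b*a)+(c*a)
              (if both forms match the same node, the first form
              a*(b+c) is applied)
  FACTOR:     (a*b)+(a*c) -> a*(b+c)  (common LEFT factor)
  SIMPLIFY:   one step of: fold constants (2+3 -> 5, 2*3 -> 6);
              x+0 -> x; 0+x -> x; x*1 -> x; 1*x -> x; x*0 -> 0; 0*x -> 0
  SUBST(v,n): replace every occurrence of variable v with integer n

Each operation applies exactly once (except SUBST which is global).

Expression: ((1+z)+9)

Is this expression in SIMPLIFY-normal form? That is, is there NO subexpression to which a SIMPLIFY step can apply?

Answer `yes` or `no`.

Answer: yes

Derivation:
Expression: ((1+z)+9)
Scanning for simplifiable subexpressions (pre-order)...
  at root: ((1+z)+9) (not simplifiable)
  at L: (1+z) (not simplifiable)
Result: no simplifiable subexpression found -> normal form.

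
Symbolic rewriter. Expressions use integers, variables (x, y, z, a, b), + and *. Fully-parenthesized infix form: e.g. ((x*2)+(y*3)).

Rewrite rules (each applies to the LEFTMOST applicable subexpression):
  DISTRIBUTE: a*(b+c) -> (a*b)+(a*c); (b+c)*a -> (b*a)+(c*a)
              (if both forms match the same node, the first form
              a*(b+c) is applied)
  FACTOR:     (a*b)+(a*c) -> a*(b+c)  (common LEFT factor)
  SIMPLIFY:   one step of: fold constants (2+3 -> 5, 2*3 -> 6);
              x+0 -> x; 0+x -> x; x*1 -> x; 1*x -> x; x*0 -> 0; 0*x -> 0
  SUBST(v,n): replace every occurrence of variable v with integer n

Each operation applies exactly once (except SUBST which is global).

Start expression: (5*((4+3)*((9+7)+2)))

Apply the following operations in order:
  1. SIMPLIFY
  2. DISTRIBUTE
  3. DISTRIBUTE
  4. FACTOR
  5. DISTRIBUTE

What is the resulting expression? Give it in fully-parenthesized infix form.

Start: (5*((4+3)*((9+7)+2)))
Apply SIMPLIFY at RL (target: (4+3)): (5*((4+3)*((9+7)+2))) -> (5*(7*((9+7)+2)))
Apply DISTRIBUTE at R (target: (7*((9+7)+2))): (5*(7*((9+7)+2))) -> (5*((7*(9+7))+(7*2)))
Apply DISTRIBUTE at root (target: (5*((7*(9+7))+(7*2)))): (5*((7*(9+7))+(7*2))) -> ((5*(7*(9+7)))+(5*(7*2)))
Apply FACTOR at root (target: ((5*(7*(9+7)))+(5*(7*2)))): ((5*(7*(9+7)))+(5*(7*2))) -> (5*((7*(9+7))+(7*2)))
Apply DISTRIBUTE at root (target: (5*((7*(9+7))+(7*2)))): (5*((7*(9+7))+(7*2))) -> ((5*(7*(9+7)))+(5*(7*2)))

Answer: ((5*(7*(9+7)))+(5*(7*2)))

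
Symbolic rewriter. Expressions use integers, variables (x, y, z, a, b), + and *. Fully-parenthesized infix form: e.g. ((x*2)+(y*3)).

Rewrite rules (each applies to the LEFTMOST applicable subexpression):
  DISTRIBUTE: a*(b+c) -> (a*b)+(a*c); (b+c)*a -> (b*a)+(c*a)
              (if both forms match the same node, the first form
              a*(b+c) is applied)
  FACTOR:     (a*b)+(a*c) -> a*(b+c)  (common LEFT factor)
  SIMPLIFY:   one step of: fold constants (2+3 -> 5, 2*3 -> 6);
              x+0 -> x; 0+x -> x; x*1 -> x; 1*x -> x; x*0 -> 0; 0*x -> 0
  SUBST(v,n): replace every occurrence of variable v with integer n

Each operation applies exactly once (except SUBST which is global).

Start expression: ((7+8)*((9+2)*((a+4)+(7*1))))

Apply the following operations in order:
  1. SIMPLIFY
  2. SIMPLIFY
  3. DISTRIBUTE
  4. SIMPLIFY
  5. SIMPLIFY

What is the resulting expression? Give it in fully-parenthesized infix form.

Answer: (15*((11*(a+4))+77))

Derivation:
Start: ((7+8)*((9+2)*((a+4)+(7*1))))
Apply SIMPLIFY at L (target: (7+8)): ((7+8)*((9+2)*((a+4)+(7*1)))) -> (15*((9+2)*((a+4)+(7*1))))
Apply SIMPLIFY at RL (target: (9+2)): (15*((9+2)*((a+4)+(7*1)))) -> (15*(11*((a+4)+(7*1))))
Apply DISTRIBUTE at R (target: (11*((a+4)+(7*1)))): (15*(11*((a+4)+(7*1)))) -> (15*((11*(a+4))+(11*(7*1))))
Apply SIMPLIFY at RRR (target: (7*1)): (15*((11*(a+4))+(11*(7*1)))) -> (15*((11*(a+4))+(11*7)))
Apply SIMPLIFY at RR (target: (11*7)): (15*((11*(a+4))+(11*7))) -> (15*((11*(a+4))+77))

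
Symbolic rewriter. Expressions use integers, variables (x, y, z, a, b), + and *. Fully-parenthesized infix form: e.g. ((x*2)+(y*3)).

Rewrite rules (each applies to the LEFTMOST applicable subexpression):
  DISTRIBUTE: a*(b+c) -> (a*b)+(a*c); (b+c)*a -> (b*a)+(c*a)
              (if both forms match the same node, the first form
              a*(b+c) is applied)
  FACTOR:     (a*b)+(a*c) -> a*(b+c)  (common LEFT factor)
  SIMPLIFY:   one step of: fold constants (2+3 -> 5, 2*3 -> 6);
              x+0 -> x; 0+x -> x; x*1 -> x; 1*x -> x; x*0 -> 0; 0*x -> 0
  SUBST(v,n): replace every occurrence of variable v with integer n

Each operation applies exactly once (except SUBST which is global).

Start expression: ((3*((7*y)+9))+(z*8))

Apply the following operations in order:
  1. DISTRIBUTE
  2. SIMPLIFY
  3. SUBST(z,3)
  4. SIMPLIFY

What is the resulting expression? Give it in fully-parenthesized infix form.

Start: ((3*((7*y)+9))+(z*8))
Apply DISTRIBUTE at L (target: (3*((7*y)+9))): ((3*((7*y)+9))+(z*8)) -> (((3*(7*y))+(3*9))+(z*8))
Apply SIMPLIFY at LR (target: (3*9)): (((3*(7*y))+(3*9))+(z*8)) -> (((3*(7*y))+27)+(z*8))
Apply SUBST(z,3): (((3*(7*y))+27)+(z*8)) -> (((3*(7*y))+27)+(3*8))
Apply SIMPLIFY at R (target: (3*8)): (((3*(7*y))+27)+(3*8)) -> (((3*(7*y))+27)+24)

Answer: (((3*(7*y))+27)+24)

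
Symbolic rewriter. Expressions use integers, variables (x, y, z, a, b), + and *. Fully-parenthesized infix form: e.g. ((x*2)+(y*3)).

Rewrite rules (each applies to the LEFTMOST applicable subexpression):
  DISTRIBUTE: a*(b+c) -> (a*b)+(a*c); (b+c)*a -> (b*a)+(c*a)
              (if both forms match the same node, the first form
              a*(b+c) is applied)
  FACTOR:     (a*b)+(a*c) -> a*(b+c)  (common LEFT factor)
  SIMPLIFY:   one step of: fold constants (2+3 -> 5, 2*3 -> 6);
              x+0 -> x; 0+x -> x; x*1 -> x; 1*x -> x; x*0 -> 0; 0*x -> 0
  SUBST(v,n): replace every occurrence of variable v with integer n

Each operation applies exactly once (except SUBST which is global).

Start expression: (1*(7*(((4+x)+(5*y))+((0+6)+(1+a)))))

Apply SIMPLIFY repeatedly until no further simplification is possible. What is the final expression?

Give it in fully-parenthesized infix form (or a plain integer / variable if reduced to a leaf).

Start: (1*(7*(((4+x)+(5*y))+((0+6)+(1+a)))))
Step 1: at root: (1*(7*(((4+x)+(5*y))+((0+6)+(1+a))))) -> (7*(((4+x)+(5*y))+((0+6)+(1+a)))); overall: (1*(7*(((4+x)+(5*y))+((0+6)+(1+a))))) -> (7*(((4+x)+(5*y))+((0+6)+(1+a))))
Step 2: at RRL: (0+6) -> 6; overall: (7*(((4+x)+(5*y))+((0+6)+(1+a)))) -> (7*(((4+x)+(5*y))+(6+(1+a))))
Fixed point: (7*(((4+x)+(5*y))+(6+(1+a))))

Answer: (7*(((4+x)+(5*y))+(6+(1+a))))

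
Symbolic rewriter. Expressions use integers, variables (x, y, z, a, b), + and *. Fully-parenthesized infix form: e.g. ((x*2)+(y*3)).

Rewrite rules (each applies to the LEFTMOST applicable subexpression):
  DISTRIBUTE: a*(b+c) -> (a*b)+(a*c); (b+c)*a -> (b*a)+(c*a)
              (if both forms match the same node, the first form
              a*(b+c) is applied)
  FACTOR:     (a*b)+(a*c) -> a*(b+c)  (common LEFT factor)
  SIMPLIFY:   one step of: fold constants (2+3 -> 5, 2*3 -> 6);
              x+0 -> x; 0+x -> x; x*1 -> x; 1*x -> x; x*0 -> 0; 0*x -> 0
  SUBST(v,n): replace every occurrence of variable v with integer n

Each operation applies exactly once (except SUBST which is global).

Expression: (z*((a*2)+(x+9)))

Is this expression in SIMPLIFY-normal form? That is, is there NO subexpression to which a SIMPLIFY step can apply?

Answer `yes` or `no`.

Answer: yes

Derivation:
Expression: (z*((a*2)+(x+9)))
Scanning for simplifiable subexpressions (pre-order)...
  at root: (z*((a*2)+(x+9))) (not simplifiable)
  at R: ((a*2)+(x+9)) (not simplifiable)
  at RL: (a*2) (not simplifiable)
  at RR: (x+9) (not simplifiable)
Result: no simplifiable subexpression found -> normal form.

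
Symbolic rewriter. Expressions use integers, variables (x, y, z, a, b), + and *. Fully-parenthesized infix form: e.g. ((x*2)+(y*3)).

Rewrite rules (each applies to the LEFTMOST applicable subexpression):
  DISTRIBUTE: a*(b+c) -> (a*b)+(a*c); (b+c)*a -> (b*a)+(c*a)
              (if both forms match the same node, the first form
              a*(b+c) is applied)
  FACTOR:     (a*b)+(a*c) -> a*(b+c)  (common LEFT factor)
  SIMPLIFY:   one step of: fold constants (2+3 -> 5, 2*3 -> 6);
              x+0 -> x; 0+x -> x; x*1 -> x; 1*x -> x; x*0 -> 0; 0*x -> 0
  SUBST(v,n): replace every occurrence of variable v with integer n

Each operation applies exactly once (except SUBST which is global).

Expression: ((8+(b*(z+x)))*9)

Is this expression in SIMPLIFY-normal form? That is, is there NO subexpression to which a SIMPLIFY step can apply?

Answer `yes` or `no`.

Expression: ((8+(b*(z+x)))*9)
Scanning for simplifiable subexpressions (pre-order)...
  at root: ((8+(b*(z+x)))*9) (not simplifiable)
  at L: (8+(b*(z+x))) (not simplifiable)
  at LR: (b*(z+x)) (not simplifiable)
  at LRR: (z+x) (not simplifiable)
Result: no simplifiable subexpression found -> normal form.

Answer: yes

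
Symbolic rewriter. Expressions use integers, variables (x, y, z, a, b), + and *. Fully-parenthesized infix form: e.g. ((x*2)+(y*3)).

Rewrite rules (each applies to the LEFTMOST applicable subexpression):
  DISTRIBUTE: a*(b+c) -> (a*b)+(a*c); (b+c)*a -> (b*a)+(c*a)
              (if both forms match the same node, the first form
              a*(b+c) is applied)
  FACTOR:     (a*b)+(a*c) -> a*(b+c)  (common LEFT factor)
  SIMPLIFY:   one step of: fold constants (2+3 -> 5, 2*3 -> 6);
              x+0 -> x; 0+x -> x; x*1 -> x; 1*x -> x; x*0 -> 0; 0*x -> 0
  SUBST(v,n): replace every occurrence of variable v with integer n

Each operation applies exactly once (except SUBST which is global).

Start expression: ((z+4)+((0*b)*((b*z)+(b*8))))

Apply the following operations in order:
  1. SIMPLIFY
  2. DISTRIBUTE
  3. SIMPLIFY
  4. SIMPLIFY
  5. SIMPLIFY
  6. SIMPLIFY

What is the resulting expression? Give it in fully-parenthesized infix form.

Answer: (z+4)

Derivation:
Start: ((z+4)+((0*b)*((b*z)+(b*8))))
Apply SIMPLIFY at RL (target: (0*b)): ((z+4)+((0*b)*((b*z)+(b*8)))) -> ((z+4)+(0*((b*z)+(b*8))))
Apply DISTRIBUTE at R (target: (0*((b*z)+(b*8)))): ((z+4)+(0*((b*z)+(b*8)))) -> ((z+4)+((0*(b*z))+(0*(b*8))))
Apply SIMPLIFY at RL (target: (0*(b*z))): ((z+4)+((0*(b*z))+(0*(b*8)))) -> ((z+4)+(0+(0*(b*8))))
Apply SIMPLIFY at R (target: (0+(0*(b*8)))): ((z+4)+(0+(0*(b*8)))) -> ((z+4)+(0*(b*8)))
Apply SIMPLIFY at R (target: (0*(b*8))): ((z+4)+(0*(b*8))) -> ((z+4)+0)
Apply SIMPLIFY at root (target: ((z+4)+0)): ((z+4)+0) -> (z+4)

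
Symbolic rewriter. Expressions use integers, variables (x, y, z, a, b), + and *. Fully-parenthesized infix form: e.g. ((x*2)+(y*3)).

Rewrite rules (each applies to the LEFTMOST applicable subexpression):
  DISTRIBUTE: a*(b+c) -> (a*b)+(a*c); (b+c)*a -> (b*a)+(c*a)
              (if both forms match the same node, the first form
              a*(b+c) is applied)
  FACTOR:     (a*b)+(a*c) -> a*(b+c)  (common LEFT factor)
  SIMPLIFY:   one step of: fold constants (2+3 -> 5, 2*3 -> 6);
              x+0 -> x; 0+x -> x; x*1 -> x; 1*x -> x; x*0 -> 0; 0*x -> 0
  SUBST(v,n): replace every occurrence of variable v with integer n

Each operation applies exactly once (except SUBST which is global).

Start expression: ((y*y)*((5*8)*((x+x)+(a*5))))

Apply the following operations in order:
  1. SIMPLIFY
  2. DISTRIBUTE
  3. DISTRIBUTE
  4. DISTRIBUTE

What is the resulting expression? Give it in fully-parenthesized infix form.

Answer: (((y*y)*((40*x)+(40*x)))+((y*y)*(40*(a*5))))

Derivation:
Start: ((y*y)*((5*8)*((x+x)+(a*5))))
Apply SIMPLIFY at RL (target: (5*8)): ((y*y)*((5*8)*((x+x)+(a*5)))) -> ((y*y)*(40*((x+x)+(a*5))))
Apply DISTRIBUTE at R (target: (40*((x+x)+(a*5)))): ((y*y)*(40*((x+x)+(a*5)))) -> ((y*y)*((40*(x+x))+(40*(a*5))))
Apply DISTRIBUTE at root (target: ((y*y)*((40*(x+x))+(40*(a*5))))): ((y*y)*((40*(x+x))+(40*(a*5)))) -> (((y*y)*(40*(x+x)))+((y*y)*(40*(a*5))))
Apply DISTRIBUTE at LR (target: (40*(x+x))): (((y*y)*(40*(x+x)))+((y*y)*(40*(a*5)))) -> (((y*y)*((40*x)+(40*x)))+((y*y)*(40*(a*5))))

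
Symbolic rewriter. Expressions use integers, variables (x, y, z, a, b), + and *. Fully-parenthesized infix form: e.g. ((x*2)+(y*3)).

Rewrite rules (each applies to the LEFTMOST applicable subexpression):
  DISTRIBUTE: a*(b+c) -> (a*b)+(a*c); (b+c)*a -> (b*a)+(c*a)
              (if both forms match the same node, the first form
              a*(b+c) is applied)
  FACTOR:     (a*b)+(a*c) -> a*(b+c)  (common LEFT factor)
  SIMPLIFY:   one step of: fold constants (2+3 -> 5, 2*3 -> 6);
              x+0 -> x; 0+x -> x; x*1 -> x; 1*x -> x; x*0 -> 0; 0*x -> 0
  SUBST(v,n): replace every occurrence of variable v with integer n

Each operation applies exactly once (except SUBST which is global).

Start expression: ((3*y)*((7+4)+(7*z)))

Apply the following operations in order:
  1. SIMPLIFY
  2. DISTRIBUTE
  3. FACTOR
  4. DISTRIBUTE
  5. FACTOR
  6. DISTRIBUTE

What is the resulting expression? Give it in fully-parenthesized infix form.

Start: ((3*y)*((7+4)+(7*z)))
Apply SIMPLIFY at RL (target: (7+4)): ((3*y)*((7+4)+(7*z))) -> ((3*y)*(11+(7*z)))
Apply DISTRIBUTE at root (target: ((3*y)*(11+(7*z)))): ((3*y)*(11+(7*z))) -> (((3*y)*11)+((3*y)*(7*z)))
Apply FACTOR at root (target: (((3*y)*11)+((3*y)*(7*z)))): (((3*y)*11)+((3*y)*(7*z))) -> ((3*y)*(11+(7*z)))
Apply DISTRIBUTE at root (target: ((3*y)*(11+(7*z)))): ((3*y)*(11+(7*z))) -> (((3*y)*11)+((3*y)*(7*z)))
Apply FACTOR at root (target: (((3*y)*11)+((3*y)*(7*z)))): (((3*y)*11)+((3*y)*(7*z))) -> ((3*y)*(11+(7*z)))
Apply DISTRIBUTE at root (target: ((3*y)*(11+(7*z)))): ((3*y)*(11+(7*z))) -> (((3*y)*11)+((3*y)*(7*z)))

Answer: (((3*y)*11)+((3*y)*(7*z)))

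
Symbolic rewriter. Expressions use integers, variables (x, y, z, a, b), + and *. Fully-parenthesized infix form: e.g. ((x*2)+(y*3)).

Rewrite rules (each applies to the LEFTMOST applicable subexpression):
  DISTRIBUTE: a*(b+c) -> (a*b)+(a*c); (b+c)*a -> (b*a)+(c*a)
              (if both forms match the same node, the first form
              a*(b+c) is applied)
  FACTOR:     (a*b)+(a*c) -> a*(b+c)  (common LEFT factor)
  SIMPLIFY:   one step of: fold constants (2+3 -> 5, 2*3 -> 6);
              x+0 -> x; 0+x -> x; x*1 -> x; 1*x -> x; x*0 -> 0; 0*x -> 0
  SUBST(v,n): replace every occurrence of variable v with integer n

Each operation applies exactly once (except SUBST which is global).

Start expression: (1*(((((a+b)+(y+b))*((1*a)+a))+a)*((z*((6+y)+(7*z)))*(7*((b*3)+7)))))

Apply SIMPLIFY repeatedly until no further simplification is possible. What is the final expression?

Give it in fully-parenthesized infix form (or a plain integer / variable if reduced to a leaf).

Start: (1*(((((a+b)+(y+b))*((1*a)+a))+a)*((z*((6+y)+(7*z)))*(7*((b*3)+7)))))
Step 1: at root: (1*(((((a+b)+(y+b))*((1*a)+a))+a)*((z*((6+y)+(7*z)))*(7*((b*3)+7))))) -> (((((a+b)+(y+b))*((1*a)+a))+a)*((z*((6+y)+(7*z)))*(7*((b*3)+7)))); overall: (1*(((((a+b)+(y+b))*((1*a)+a))+a)*((z*((6+y)+(7*z)))*(7*((b*3)+7))))) -> (((((a+b)+(y+b))*((1*a)+a))+a)*((z*((6+y)+(7*z)))*(7*((b*3)+7))))
Step 2: at LLRL: (1*a) -> a; overall: (((((a+b)+(y+b))*((1*a)+a))+a)*((z*((6+y)+(7*z)))*(7*((b*3)+7)))) -> (((((a+b)+(y+b))*(a+a))+a)*((z*((6+y)+(7*z)))*(7*((b*3)+7))))
Fixed point: (((((a+b)+(y+b))*(a+a))+a)*((z*((6+y)+(7*z)))*(7*((b*3)+7))))

Answer: (((((a+b)+(y+b))*(a+a))+a)*((z*((6+y)+(7*z)))*(7*((b*3)+7))))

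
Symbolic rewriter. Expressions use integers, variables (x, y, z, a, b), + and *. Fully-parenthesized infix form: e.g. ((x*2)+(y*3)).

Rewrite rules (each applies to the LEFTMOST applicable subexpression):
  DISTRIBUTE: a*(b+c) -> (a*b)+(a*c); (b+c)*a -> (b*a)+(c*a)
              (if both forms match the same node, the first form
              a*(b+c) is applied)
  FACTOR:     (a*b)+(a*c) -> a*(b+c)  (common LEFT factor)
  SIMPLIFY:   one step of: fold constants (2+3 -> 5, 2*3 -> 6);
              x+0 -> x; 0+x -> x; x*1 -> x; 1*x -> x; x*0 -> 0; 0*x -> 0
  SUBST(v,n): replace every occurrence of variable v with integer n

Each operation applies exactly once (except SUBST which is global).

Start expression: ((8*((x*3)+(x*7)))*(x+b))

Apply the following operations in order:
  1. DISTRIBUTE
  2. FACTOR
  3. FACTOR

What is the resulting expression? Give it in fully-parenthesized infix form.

Start: ((8*((x*3)+(x*7)))*(x+b))
Apply DISTRIBUTE at root (target: ((8*((x*3)+(x*7)))*(x+b))): ((8*((x*3)+(x*7)))*(x+b)) -> (((8*((x*3)+(x*7)))*x)+((8*((x*3)+(x*7)))*b))
Apply FACTOR at root (target: (((8*((x*3)+(x*7)))*x)+((8*((x*3)+(x*7)))*b))): (((8*((x*3)+(x*7)))*x)+((8*((x*3)+(x*7)))*b)) -> ((8*((x*3)+(x*7)))*(x+b))
Apply FACTOR at LR (target: ((x*3)+(x*7))): ((8*((x*3)+(x*7)))*(x+b)) -> ((8*(x*(3+7)))*(x+b))

Answer: ((8*(x*(3+7)))*(x+b))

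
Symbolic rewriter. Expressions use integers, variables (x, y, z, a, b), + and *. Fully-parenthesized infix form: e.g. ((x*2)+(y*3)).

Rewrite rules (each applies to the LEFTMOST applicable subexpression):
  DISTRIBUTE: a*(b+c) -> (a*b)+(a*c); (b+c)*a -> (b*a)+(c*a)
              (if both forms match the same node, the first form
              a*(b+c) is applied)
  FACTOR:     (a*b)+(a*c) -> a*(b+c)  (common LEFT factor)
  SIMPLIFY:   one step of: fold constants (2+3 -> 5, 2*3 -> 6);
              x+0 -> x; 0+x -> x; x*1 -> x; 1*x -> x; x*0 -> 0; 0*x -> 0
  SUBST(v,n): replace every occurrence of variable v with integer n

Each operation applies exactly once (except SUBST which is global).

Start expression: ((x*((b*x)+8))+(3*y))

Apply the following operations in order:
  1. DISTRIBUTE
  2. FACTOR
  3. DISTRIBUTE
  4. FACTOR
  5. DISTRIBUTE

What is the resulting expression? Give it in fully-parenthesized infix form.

Start: ((x*((b*x)+8))+(3*y))
Apply DISTRIBUTE at L (target: (x*((b*x)+8))): ((x*((b*x)+8))+(3*y)) -> (((x*(b*x))+(x*8))+(3*y))
Apply FACTOR at L (target: ((x*(b*x))+(x*8))): (((x*(b*x))+(x*8))+(3*y)) -> ((x*((b*x)+8))+(3*y))
Apply DISTRIBUTE at L (target: (x*((b*x)+8))): ((x*((b*x)+8))+(3*y)) -> (((x*(b*x))+(x*8))+(3*y))
Apply FACTOR at L (target: ((x*(b*x))+(x*8))): (((x*(b*x))+(x*8))+(3*y)) -> ((x*((b*x)+8))+(3*y))
Apply DISTRIBUTE at L (target: (x*((b*x)+8))): ((x*((b*x)+8))+(3*y)) -> (((x*(b*x))+(x*8))+(3*y))

Answer: (((x*(b*x))+(x*8))+(3*y))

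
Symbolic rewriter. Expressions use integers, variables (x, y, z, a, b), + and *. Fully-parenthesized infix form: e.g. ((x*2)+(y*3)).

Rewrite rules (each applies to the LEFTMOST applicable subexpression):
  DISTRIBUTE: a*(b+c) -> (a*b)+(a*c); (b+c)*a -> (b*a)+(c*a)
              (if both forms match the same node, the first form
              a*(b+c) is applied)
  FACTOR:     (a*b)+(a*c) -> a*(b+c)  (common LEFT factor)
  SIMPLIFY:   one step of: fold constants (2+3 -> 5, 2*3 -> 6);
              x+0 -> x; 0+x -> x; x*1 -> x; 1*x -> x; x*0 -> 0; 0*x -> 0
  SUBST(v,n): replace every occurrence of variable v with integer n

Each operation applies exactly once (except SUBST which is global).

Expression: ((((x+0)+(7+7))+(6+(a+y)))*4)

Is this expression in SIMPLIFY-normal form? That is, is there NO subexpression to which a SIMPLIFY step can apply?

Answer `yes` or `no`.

Answer: no

Derivation:
Expression: ((((x+0)+(7+7))+(6+(a+y)))*4)
Scanning for simplifiable subexpressions (pre-order)...
  at root: ((((x+0)+(7+7))+(6+(a+y)))*4) (not simplifiable)
  at L: (((x+0)+(7+7))+(6+(a+y))) (not simplifiable)
  at LL: ((x+0)+(7+7)) (not simplifiable)
  at LLL: (x+0) (SIMPLIFIABLE)
  at LLR: (7+7) (SIMPLIFIABLE)
  at LR: (6+(a+y)) (not simplifiable)
  at LRR: (a+y) (not simplifiable)
Found simplifiable subexpr at path LLL: (x+0)
One SIMPLIFY step would give: (((x+(7+7))+(6+(a+y)))*4)
-> NOT in normal form.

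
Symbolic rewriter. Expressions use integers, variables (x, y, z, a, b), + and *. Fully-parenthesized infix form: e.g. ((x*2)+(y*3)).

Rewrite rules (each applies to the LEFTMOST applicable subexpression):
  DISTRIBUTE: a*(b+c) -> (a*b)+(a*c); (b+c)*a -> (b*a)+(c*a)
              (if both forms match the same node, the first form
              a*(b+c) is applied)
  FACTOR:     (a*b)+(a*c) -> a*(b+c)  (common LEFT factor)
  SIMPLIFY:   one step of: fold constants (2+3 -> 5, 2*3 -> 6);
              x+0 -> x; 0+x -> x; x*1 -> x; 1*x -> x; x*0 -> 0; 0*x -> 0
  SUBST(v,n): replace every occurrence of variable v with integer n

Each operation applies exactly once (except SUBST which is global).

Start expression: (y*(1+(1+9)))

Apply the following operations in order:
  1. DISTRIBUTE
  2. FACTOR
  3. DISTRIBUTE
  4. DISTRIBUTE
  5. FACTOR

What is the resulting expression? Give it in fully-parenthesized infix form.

Start: (y*(1+(1+9)))
Apply DISTRIBUTE at root (target: (y*(1+(1+9)))): (y*(1+(1+9))) -> ((y*1)+(y*(1+9)))
Apply FACTOR at root (target: ((y*1)+(y*(1+9)))): ((y*1)+(y*(1+9))) -> (y*(1+(1+9)))
Apply DISTRIBUTE at root (target: (y*(1+(1+9)))): (y*(1+(1+9))) -> ((y*1)+(y*(1+9)))
Apply DISTRIBUTE at R (target: (y*(1+9))): ((y*1)+(y*(1+9))) -> ((y*1)+((y*1)+(y*9)))
Apply FACTOR at R (target: ((y*1)+(y*9))): ((y*1)+((y*1)+(y*9))) -> ((y*1)+(y*(1+9)))

Answer: ((y*1)+(y*(1+9)))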